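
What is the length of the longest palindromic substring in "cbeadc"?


Input: "cbeadc"
Checking substrings for palindromes:
  No multi-char palindromic substrings found
Longest palindromic substring: "c" with length 1

1


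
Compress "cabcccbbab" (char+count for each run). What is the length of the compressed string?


Input: cabcccbbab
Runs:
  'c' x 1 => "c1"
  'a' x 1 => "a1"
  'b' x 1 => "b1"
  'c' x 3 => "c3"
  'b' x 2 => "b2"
  'a' x 1 => "a1"
  'b' x 1 => "b1"
Compressed: "c1a1b1c3b2a1b1"
Compressed length: 14

14


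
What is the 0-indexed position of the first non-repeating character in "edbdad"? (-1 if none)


Input: edbdad
Character frequencies:
  'a': 1
  'b': 1
  'd': 3
  'e': 1
Scanning left to right for freq == 1:
  Position 0 ('e'): unique! => answer = 0

0


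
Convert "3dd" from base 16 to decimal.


Input: "3dd" in base 16
Positional expansion:
  Digit '3' (value 3) x 16^2 = 768
  Digit 'd' (value 13) x 16^1 = 208
  Digit 'd' (value 13) x 16^0 = 13
Sum = 989

989


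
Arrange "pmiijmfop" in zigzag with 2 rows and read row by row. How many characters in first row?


Zigzag "pmiijmfop" into 2 rows:
Placing characters:
  'p' => row 0
  'm' => row 1
  'i' => row 0
  'i' => row 1
  'j' => row 0
  'm' => row 1
  'f' => row 0
  'o' => row 1
  'p' => row 0
Rows:
  Row 0: "pijfp"
  Row 1: "mimo"
First row length: 5

5


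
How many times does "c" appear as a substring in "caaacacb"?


Searching for "c" in "caaacacb"
Scanning each position:
  Position 0: "c" => MATCH
  Position 1: "a" => no
  Position 2: "a" => no
  Position 3: "a" => no
  Position 4: "c" => MATCH
  Position 5: "a" => no
  Position 6: "c" => MATCH
  Position 7: "b" => no
Total occurrences: 3

3


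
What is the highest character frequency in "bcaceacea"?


Input: bcaceacea
Character counts:
  'a': 3
  'b': 1
  'c': 3
  'e': 2
Maximum frequency: 3

3


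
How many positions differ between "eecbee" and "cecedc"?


Comparing "eecbee" and "cecedc" position by position:
  Position 0: 'e' vs 'c' => DIFFER
  Position 1: 'e' vs 'e' => same
  Position 2: 'c' vs 'c' => same
  Position 3: 'b' vs 'e' => DIFFER
  Position 4: 'e' vs 'd' => DIFFER
  Position 5: 'e' vs 'c' => DIFFER
Positions that differ: 4

4


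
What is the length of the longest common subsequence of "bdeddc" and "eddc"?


LCS of "bdeddc" and "eddc"
DP table:
           e    d    d    c
      0    0    0    0    0
  b   0    0    0    0    0
  d   0    0    1    1    1
  e   0    1    1    1    1
  d   0    1    2    2    2
  d   0    1    2    3    3
  c   0    1    2    3    4
LCS length = dp[6][4] = 4

4


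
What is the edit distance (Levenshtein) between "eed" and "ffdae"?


Computing edit distance: "eed" -> "ffdae"
DP table:
           f    f    d    a    e
      0    1    2    3    4    5
  e   1    1    2    3    4    4
  e   2    2    2    3    4    4
  d   3    3    3    2    3    4
Edit distance = dp[3][5] = 4

4


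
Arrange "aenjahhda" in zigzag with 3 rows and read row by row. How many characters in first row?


Zigzag "aenjahhda" into 3 rows:
Placing characters:
  'a' => row 0
  'e' => row 1
  'n' => row 2
  'j' => row 1
  'a' => row 0
  'h' => row 1
  'h' => row 2
  'd' => row 1
  'a' => row 0
Rows:
  Row 0: "aaa"
  Row 1: "ejhd"
  Row 2: "nh"
First row length: 3

3


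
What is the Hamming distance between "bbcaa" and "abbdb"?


Comparing "bbcaa" and "abbdb" position by position:
  Position 0: 'b' vs 'a' => differ
  Position 1: 'b' vs 'b' => same
  Position 2: 'c' vs 'b' => differ
  Position 3: 'a' vs 'd' => differ
  Position 4: 'a' vs 'b' => differ
Total differences (Hamming distance): 4

4


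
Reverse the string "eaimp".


Input: eaimp
Reading characters right to left:
  Position 4: 'p'
  Position 3: 'm'
  Position 2: 'i'
  Position 1: 'a'
  Position 0: 'e'
Reversed: pmiae

pmiae


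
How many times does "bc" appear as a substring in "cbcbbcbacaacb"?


Searching for "bc" in "cbcbbcbacaacb"
Scanning each position:
  Position 0: "cb" => no
  Position 1: "bc" => MATCH
  Position 2: "cb" => no
  Position 3: "bb" => no
  Position 4: "bc" => MATCH
  Position 5: "cb" => no
  Position 6: "ba" => no
  Position 7: "ac" => no
  Position 8: "ca" => no
  Position 9: "aa" => no
  Position 10: "ac" => no
  Position 11: "cb" => no
Total occurrences: 2

2


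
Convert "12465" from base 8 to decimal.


Input: "12465" in base 8
Positional expansion:
  Digit '1' (value 1) x 8^4 = 4096
  Digit '2' (value 2) x 8^3 = 1024
  Digit '4' (value 4) x 8^2 = 256
  Digit '6' (value 6) x 8^1 = 48
  Digit '5' (value 5) x 8^0 = 5
Sum = 5429

5429


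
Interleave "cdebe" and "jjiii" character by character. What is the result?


Interleaving "cdebe" and "jjiii":
  Position 0: 'c' from first, 'j' from second => "cj"
  Position 1: 'd' from first, 'j' from second => "dj"
  Position 2: 'e' from first, 'i' from second => "ei"
  Position 3: 'b' from first, 'i' from second => "bi"
  Position 4: 'e' from first, 'i' from second => "ei"
Result: cjdjeibiei

cjdjeibiei


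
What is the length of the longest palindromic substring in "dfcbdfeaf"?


Input: "dfcbdfeaf"
Checking substrings for palindromes:
  No multi-char palindromic substrings found
Longest palindromic substring: "d" with length 1

1


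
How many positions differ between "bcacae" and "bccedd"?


Comparing "bcacae" and "bccedd" position by position:
  Position 0: 'b' vs 'b' => same
  Position 1: 'c' vs 'c' => same
  Position 2: 'a' vs 'c' => DIFFER
  Position 3: 'c' vs 'e' => DIFFER
  Position 4: 'a' vs 'd' => DIFFER
  Position 5: 'e' vs 'd' => DIFFER
Positions that differ: 4

4


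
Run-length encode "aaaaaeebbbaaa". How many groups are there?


Input: aaaaaeebbbaaa
Scanning for consecutive runs:
  Group 1: 'a' x 5 (positions 0-4)
  Group 2: 'e' x 2 (positions 5-6)
  Group 3: 'b' x 3 (positions 7-9)
  Group 4: 'a' x 3 (positions 10-12)
Total groups: 4

4


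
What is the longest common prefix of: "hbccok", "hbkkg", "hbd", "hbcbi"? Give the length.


Words: hbccok, hbkkg, hbd, hbcbi
  Position 0: all 'h' => match
  Position 1: all 'b' => match
  Position 2: ('c', 'k', 'd', 'c') => mismatch, stop
LCP = "hb" (length 2)

2


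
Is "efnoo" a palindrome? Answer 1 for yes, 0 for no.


Input: efnoo
Reversed: oonfe
  Compare pos 0 ('e') with pos 4 ('o'): MISMATCH
  Compare pos 1 ('f') with pos 3 ('o'): MISMATCH
Result: not a palindrome

0


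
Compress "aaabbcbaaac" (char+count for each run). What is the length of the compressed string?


Input: aaabbcbaaac
Runs:
  'a' x 3 => "a3"
  'b' x 2 => "b2"
  'c' x 1 => "c1"
  'b' x 1 => "b1"
  'a' x 3 => "a3"
  'c' x 1 => "c1"
Compressed: "a3b2c1b1a3c1"
Compressed length: 12

12


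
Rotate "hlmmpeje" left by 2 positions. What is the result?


Input: "hlmmpeje", rotate left by 2
First 2 characters: "hl"
Remaining characters: "mmpeje"
Concatenate remaining + first: "mmpeje" + "hl" = "mmpejehl"

mmpejehl


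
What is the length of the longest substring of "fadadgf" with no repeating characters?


Input: "fadadgf"
Sliding window (track last position of each char):
  Position 0 ('f'): window [0,0] length 1 -- new best
  Position 1 ('a'): window [0,1] length 2 -- new best
  Position 2 ('d'): window [0,2] length 3 -- new best
  Position 3 ('a'): repeat (last at 1), move window start to 2
  Position 3 ('a'): window [2,3] length 2
  Position 4 ('d'): repeat (last at 2), move window start to 3
  Position 4 ('d'): window [3,4] length 2
  Position 5 ('g'): window [3,5] length 3
  Position 6 ('f'): window [3,6] length 4 -- new best
Longest substring with no repeats: "adgf" with length 4

4


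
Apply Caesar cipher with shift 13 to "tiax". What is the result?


Caesar cipher: shift "tiax" by 13
  't' (pos 19) + 13 = pos 6 = 'g'
  'i' (pos 8) + 13 = pos 21 = 'v'
  'a' (pos 0) + 13 = pos 13 = 'n'
  'x' (pos 23) + 13 = pos 10 = 'k'
Result: gvnk

gvnk


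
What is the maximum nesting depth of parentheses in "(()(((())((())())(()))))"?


Input: "(()(((())((())())(()))))"
Tracking depth:
  Position 0 '(': depth becomes 1
  Position 1 '(': depth becomes 2
  Position 2 ')': depth becomes 1
  Position 3 '(': depth becomes 2
  Position 4 '(': depth becomes 3
  Position 5 '(': depth becomes 4
  Position 6 '(': depth becomes 5
  Position 7 ')': depth becomes 4
  Position 8 ')': depth becomes 3
  Position 9 '(': depth becomes 4
  Position 10 '(': depth becomes 5
  Position 11 '(': depth becomes 6
  Position 12 ')': depth becomes 5
  Position 13 ')': depth becomes 4
  Position 14 '(': depth becomes 5
  Position 15 ')': depth becomes 4
  Position 16 ')': depth becomes 3
  Position 17 '(': depth becomes 4
  Position 18 '(': depth becomes 5
  Position 19 ')': depth becomes 4
  Position 20 ')': depth becomes 3
  Position 21 ')': depth becomes 2
  Position 22 ')': depth becomes 1
  Position 23 ')': depth becomes 0
Maximum depth reached: 6

6


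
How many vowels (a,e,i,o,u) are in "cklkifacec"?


Input: cklkifacec
Checking each character:
  'c' at position 0: consonant
  'k' at position 1: consonant
  'l' at position 2: consonant
  'k' at position 3: consonant
  'i' at position 4: vowel (running total: 1)
  'f' at position 5: consonant
  'a' at position 6: vowel (running total: 2)
  'c' at position 7: consonant
  'e' at position 8: vowel (running total: 3)
  'c' at position 9: consonant
Total vowels: 3

3


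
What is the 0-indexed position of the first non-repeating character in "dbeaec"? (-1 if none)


Input: dbeaec
Character frequencies:
  'a': 1
  'b': 1
  'c': 1
  'd': 1
  'e': 2
Scanning left to right for freq == 1:
  Position 0 ('d'): unique! => answer = 0

0


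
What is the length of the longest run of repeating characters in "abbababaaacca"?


Input: "abbababaaacca"
Scanning for longest run:
  Position 1 ('b'): new char, reset run to 1
  Position 2 ('b'): continues run of 'b', length=2
  Position 3 ('a'): new char, reset run to 1
  Position 4 ('b'): new char, reset run to 1
  Position 5 ('a'): new char, reset run to 1
  Position 6 ('b'): new char, reset run to 1
  Position 7 ('a'): new char, reset run to 1
  Position 8 ('a'): continues run of 'a', length=2
  Position 9 ('a'): continues run of 'a', length=3
  Position 10 ('c'): new char, reset run to 1
  Position 11 ('c'): continues run of 'c', length=2
  Position 12 ('a'): new char, reset run to 1
Longest run: 'a' with length 3

3


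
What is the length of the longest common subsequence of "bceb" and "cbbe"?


LCS of "bceb" and "cbbe"
DP table:
           c    b    b    e
      0    0    0    0    0
  b   0    0    1    1    1
  c   0    1    1    1    1
  e   0    1    1    1    2
  b   0    1    2    2    2
LCS length = dp[4][4] = 2

2


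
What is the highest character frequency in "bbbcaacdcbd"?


Input: bbbcaacdcbd
Character counts:
  'a': 2
  'b': 4
  'c': 3
  'd': 2
Maximum frequency: 4

4


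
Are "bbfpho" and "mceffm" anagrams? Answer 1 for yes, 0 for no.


Strings: "bbfpho", "mceffm"
Sorted first:  bbfhop
Sorted second: ceffmm
Differ at position 0: 'b' vs 'c' => not anagrams

0


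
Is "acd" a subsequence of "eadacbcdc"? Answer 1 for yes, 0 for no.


Check if "acd" is a subsequence of "eadacbcdc"
Greedy scan:
  Position 0 ('e'): no match needed
  Position 1 ('a'): matches sub[0] = 'a'
  Position 2 ('d'): no match needed
  Position 3 ('a'): no match needed
  Position 4 ('c'): matches sub[1] = 'c'
  Position 5 ('b'): no match needed
  Position 6 ('c'): no match needed
  Position 7 ('d'): matches sub[2] = 'd'
  Position 8 ('c'): no match needed
All 3 characters matched => is a subsequence

1


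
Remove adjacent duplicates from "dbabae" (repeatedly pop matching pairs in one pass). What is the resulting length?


Input: dbabae
Stack-based adjacent duplicate removal:
  Read 'd': push. Stack: d
  Read 'b': push. Stack: db
  Read 'a': push. Stack: dba
  Read 'b': push. Stack: dbab
  Read 'a': push. Stack: dbaba
  Read 'e': push. Stack: dbabae
Final stack: "dbabae" (length 6)

6


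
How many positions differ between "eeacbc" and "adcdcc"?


Comparing "eeacbc" and "adcdcc" position by position:
  Position 0: 'e' vs 'a' => DIFFER
  Position 1: 'e' vs 'd' => DIFFER
  Position 2: 'a' vs 'c' => DIFFER
  Position 3: 'c' vs 'd' => DIFFER
  Position 4: 'b' vs 'c' => DIFFER
  Position 5: 'c' vs 'c' => same
Positions that differ: 5

5


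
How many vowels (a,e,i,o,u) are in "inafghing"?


Input: inafghing
Checking each character:
  'i' at position 0: vowel (running total: 1)
  'n' at position 1: consonant
  'a' at position 2: vowel (running total: 2)
  'f' at position 3: consonant
  'g' at position 4: consonant
  'h' at position 5: consonant
  'i' at position 6: vowel (running total: 3)
  'n' at position 7: consonant
  'g' at position 8: consonant
Total vowels: 3

3


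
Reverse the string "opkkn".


Input: opkkn
Reading characters right to left:
  Position 4: 'n'
  Position 3: 'k'
  Position 2: 'k'
  Position 1: 'p'
  Position 0: 'o'
Reversed: nkkpo

nkkpo


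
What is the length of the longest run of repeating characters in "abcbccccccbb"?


Input: "abcbccccccbb"
Scanning for longest run:
  Position 1 ('b'): new char, reset run to 1
  Position 2 ('c'): new char, reset run to 1
  Position 3 ('b'): new char, reset run to 1
  Position 4 ('c'): new char, reset run to 1
  Position 5 ('c'): continues run of 'c', length=2
  Position 6 ('c'): continues run of 'c', length=3
  Position 7 ('c'): continues run of 'c', length=4
  Position 8 ('c'): continues run of 'c', length=5
  Position 9 ('c'): continues run of 'c', length=6
  Position 10 ('b'): new char, reset run to 1
  Position 11 ('b'): continues run of 'b', length=2
Longest run: 'c' with length 6

6


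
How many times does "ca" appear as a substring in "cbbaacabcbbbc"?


Searching for "ca" in "cbbaacabcbbbc"
Scanning each position:
  Position 0: "cb" => no
  Position 1: "bb" => no
  Position 2: "ba" => no
  Position 3: "aa" => no
  Position 4: "ac" => no
  Position 5: "ca" => MATCH
  Position 6: "ab" => no
  Position 7: "bc" => no
  Position 8: "cb" => no
  Position 9: "bb" => no
  Position 10: "bb" => no
  Position 11: "bc" => no
Total occurrences: 1

1


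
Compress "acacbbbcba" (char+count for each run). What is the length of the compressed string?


Input: acacbbbcba
Runs:
  'a' x 1 => "a1"
  'c' x 1 => "c1"
  'a' x 1 => "a1"
  'c' x 1 => "c1"
  'b' x 3 => "b3"
  'c' x 1 => "c1"
  'b' x 1 => "b1"
  'a' x 1 => "a1"
Compressed: "a1c1a1c1b3c1b1a1"
Compressed length: 16

16


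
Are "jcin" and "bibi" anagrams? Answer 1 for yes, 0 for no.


Strings: "jcin", "bibi"
Sorted first:  cijn
Sorted second: bbii
Differ at position 0: 'c' vs 'b' => not anagrams

0


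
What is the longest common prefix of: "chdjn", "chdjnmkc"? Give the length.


Words: chdjn, chdjnmkc
  Position 0: all 'c' => match
  Position 1: all 'h' => match
  Position 2: all 'd' => match
  Position 3: all 'j' => match
  Position 4: all 'n' => match
LCP = "chdjn" (length 5)

5


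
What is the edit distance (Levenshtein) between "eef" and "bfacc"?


Computing edit distance: "eef" -> "bfacc"
DP table:
           b    f    a    c    c
      0    1    2    3    4    5
  e   1    1    2    3    4    5
  e   2    2    2    3    4    5
  f   3    3    2    3    4    5
Edit distance = dp[3][5] = 5

5


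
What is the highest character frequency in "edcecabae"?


Input: edcecabae
Character counts:
  'a': 2
  'b': 1
  'c': 2
  'd': 1
  'e': 3
Maximum frequency: 3

3


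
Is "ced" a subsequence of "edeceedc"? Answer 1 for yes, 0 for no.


Check if "ced" is a subsequence of "edeceedc"
Greedy scan:
  Position 0 ('e'): no match needed
  Position 1 ('d'): no match needed
  Position 2 ('e'): no match needed
  Position 3 ('c'): matches sub[0] = 'c'
  Position 4 ('e'): matches sub[1] = 'e'
  Position 5 ('e'): no match needed
  Position 6 ('d'): matches sub[2] = 'd'
  Position 7 ('c'): no match needed
All 3 characters matched => is a subsequence

1


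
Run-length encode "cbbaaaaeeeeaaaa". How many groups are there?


Input: cbbaaaaeeeeaaaa
Scanning for consecutive runs:
  Group 1: 'c' x 1 (positions 0-0)
  Group 2: 'b' x 2 (positions 1-2)
  Group 3: 'a' x 4 (positions 3-6)
  Group 4: 'e' x 4 (positions 7-10)
  Group 5: 'a' x 4 (positions 11-14)
Total groups: 5

5


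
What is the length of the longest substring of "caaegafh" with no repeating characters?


Input: "caaegafh"
Sliding window (track last position of each char):
  Position 0 ('c'): window [0,0] length 1 -- new best
  Position 1 ('a'): window [0,1] length 2 -- new best
  Position 2 ('a'): repeat (last at 1), move window start to 2
  Position 2 ('a'): window [2,2] length 1
  Position 3 ('e'): window [2,3] length 2
  Position 4 ('g'): window [2,4] length 3 -- new best
  Position 5 ('a'): repeat (last at 2), move window start to 3
  Position 5 ('a'): window [3,5] length 3
  Position 6 ('f'): window [3,6] length 4 -- new best
  Position 7 ('h'): window [3,7] length 5 -- new best
Longest substring with no repeats: "egafh" with length 5

5


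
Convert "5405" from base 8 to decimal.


Input: "5405" in base 8
Positional expansion:
  Digit '5' (value 5) x 8^3 = 2560
  Digit '4' (value 4) x 8^2 = 256
  Digit '0' (value 0) x 8^1 = 0
  Digit '5' (value 5) x 8^0 = 5
Sum = 2821

2821


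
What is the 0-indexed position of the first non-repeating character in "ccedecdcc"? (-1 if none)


Input: ccedecdcc
Character frequencies:
  'c': 5
  'd': 2
  'e': 2
Scanning left to right for freq == 1:
  Position 0 ('c'): freq=5, skip
  Position 1 ('c'): freq=5, skip
  Position 2 ('e'): freq=2, skip
  Position 3 ('d'): freq=2, skip
  Position 4 ('e'): freq=2, skip
  Position 5 ('c'): freq=5, skip
  Position 6 ('d'): freq=2, skip
  Position 7 ('c'): freq=5, skip
  Position 8 ('c'): freq=5, skip
  No unique character found => answer = -1

-1


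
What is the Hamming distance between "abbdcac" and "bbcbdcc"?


Comparing "abbdcac" and "bbcbdcc" position by position:
  Position 0: 'a' vs 'b' => differ
  Position 1: 'b' vs 'b' => same
  Position 2: 'b' vs 'c' => differ
  Position 3: 'd' vs 'b' => differ
  Position 4: 'c' vs 'd' => differ
  Position 5: 'a' vs 'c' => differ
  Position 6: 'c' vs 'c' => same
Total differences (Hamming distance): 5

5


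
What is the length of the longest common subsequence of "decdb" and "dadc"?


LCS of "decdb" and "dadc"
DP table:
           d    a    d    c
      0    0    0    0    0
  d   0    1    1    1    1
  e   0    1    1    1    1
  c   0    1    1    1    2
  d   0    1    1    2    2
  b   0    1    1    2    2
LCS length = dp[5][4] = 2

2


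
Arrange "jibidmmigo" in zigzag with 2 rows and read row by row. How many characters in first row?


Zigzag "jibidmmigo" into 2 rows:
Placing characters:
  'j' => row 0
  'i' => row 1
  'b' => row 0
  'i' => row 1
  'd' => row 0
  'm' => row 1
  'm' => row 0
  'i' => row 1
  'g' => row 0
  'o' => row 1
Rows:
  Row 0: "jbdmg"
  Row 1: "iimio"
First row length: 5

5


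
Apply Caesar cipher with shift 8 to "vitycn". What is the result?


Caesar cipher: shift "vitycn" by 8
  'v' (pos 21) + 8 = pos 3 = 'd'
  'i' (pos 8) + 8 = pos 16 = 'q'
  't' (pos 19) + 8 = pos 1 = 'b'
  'y' (pos 24) + 8 = pos 6 = 'g'
  'c' (pos 2) + 8 = pos 10 = 'k'
  'n' (pos 13) + 8 = pos 21 = 'v'
Result: dqbgkv

dqbgkv


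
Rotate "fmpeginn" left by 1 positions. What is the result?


Input: "fmpeginn", rotate left by 1
First 1 characters: "f"
Remaining characters: "mpeginn"
Concatenate remaining + first: "mpeginn" + "f" = "mpeginnf"

mpeginnf


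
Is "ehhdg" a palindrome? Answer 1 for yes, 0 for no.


Input: ehhdg
Reversed: gdhhe
  Compare pos 0 ('e') with pos 4 ('g'): MISMATCH
  Compare pos 1 ('h') with pos 3 ('d'): MISMATCH
Result: not a palindrome

0


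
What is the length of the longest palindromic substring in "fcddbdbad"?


Input: "fcddbdbad"
Checking substrings for palindromes:
  [3:6] "dbd" (len 3) => palindrome
  [4:7] "bdb" (len 3) => palindrome
  [2:4] "dd" (len 2) => palindrome
Longest palindromic substring: "dbd" with length 3

3


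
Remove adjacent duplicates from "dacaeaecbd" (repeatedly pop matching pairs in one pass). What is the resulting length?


Input: dacaeaecbd
Stack-based adjacent duplicate removal:
  Read 'd': push. Stack: d
  Read 'a': push. Stack: da
  Read 'c': push. Stack: dac
  Read 'a': push. Stack: daca
  Read 'e': push. Stack: dacae
  Read 'a': push. Stack: dacaea
  Read 'e': push. Stack: dacaeae
  Read 'c': push. Stack: dacaeaec
  Read 'b': push. Stack: dacaeaecb
  Read 'd': push. Stack: dacaeaecbd
Final stack: "dacaeaecbd" (length 10)

10


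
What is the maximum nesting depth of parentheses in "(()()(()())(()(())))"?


Input: "(()()(()())(()(())))"
Tracking depth:
  Position 0 '(': depth becomes 1
  Position 1 '(': depth becomes 2
  Position 2 ')': depth becomes 1
  Position 3 '(': depth becomes 2
  Position 4 ')': depth becomes 1
  Position 5 '(': depth becomes 2
  Position 6 '(': depth becomes 3
  Position 7 ')': depth becomes 2
  Position 8 '(': depth becomes 3
  Position 9 ')': depth becomes 2
  Position 10 ')': depth becomes 1
  Position 11 '(': depth becomes 2
  Position 12 '(': depth becomes 3
  Position 13 ')': depth becomes 2
  Position 14 '(': depth becomes 3
  Position 15 '(': depth becomes 4
  Position 16 ')': depth becomes 3
  Position 17 ')': depth becomes 2
  Position 18 ')': depth becomes 1
  Position 19 ')': depth becomes 0
Maximum depth reached: 4

4


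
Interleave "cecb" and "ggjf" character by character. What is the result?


Interleaving "cecb" and "ggjf":
  Position 0: 'c' from first, 'g' from second => "cg"
  Position 1: 'e' from first, 'g' from second => "eg"
  Position 2: 'c' from first, 'j' from second => "cj"
  Position 3: 'b' from first, 'f' from second => "bf"
Result: cgegcjbf

cgegcjbf


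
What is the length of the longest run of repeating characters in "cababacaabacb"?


Input: "cababacaabacb"
Scanning for longest run:
  Position 1 ('a'): new char, reset run to 1
  Position 2 ('b'): new char, reset run to 1
  Position 3 ('a'): new char, reset run to 1
  Position 4 ('b'): new char, reset run to 1
  Position 5 ('a'): new char, reset run to 1
  Position 6 ('c'): new char, reset run to 1
  Position 7 ('a'): new char, reset run to 1
  Position 8 ('a'): continues run of 'a', length=2
  Position 9 ('b'): new char, reset run to 1
  Position 10 ('a'): new char, reset run to 1
  Position 11 ('c'): new char, reset run to 1
  Position 12 ('b'): new char, reset run to 1
Longest run: 'a' with length 2

2


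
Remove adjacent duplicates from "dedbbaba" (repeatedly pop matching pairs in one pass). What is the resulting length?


Input: dedbbaba
Stack-based adjacent duplicate removal:
  Read 'd': push. Stack: d
  Read 'e': push. Stack: de
  Read 'd': push. Stack: ded
  Read 'b': push. Stack: dedb
  Read 'b': matches stack top 'b' => pop. Stack: ded
  Read 'a': push. Stack: deda
  Read 'b': push. Stack: dedab
  Read 'a': push. Stack: dedaba
Final stack: "dedaba" (length 6)

6


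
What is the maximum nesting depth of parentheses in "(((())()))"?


Input: "(((())()))"
Tracking depth:
  Position 0 '(': depth becomes 1
  Position 1 '(': depth becomes 2
  Position 2 '(': depth becomes 3
  Position 3 '(': depth becomes 4
  Position 4 ')': depth becomes 3
  Position 5 ')': depth becomes 2
  Position 6 '(': depth becomes 3
  Position 7 ')': depth becomes 2
  Position 8 ')': depth becomes 1
  Position 9 ')': depth becomes 0
Maximum depth reached: 4

4


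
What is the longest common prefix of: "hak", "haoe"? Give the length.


Words: hak, haoe
  Position 0: all 'h' => match
  Position 1: all 'a' => match
  Position 2: ('k', 'o') => mismatch, stop
LCP = "ha" (length 2)

2


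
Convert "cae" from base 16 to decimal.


Input: "cae" in base 16
Positional expansion:
  Digit 'c' (value 12) x 16^2 = 3072
  Digit 'a' (value 10) x 16^1 = 160
  Digit 'e' (value 14) x 16^0 = 14
Sum = 3246

3246


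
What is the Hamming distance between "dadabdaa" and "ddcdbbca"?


Comparing "dadabdaa" and "ddcdbbca" position by position:
  Position 0: 'd' vs 'd' => same
  Position 1: 'a' vs 'd' => differ
  Position 2: 'd' vs 'c' => differ
  Position 3: 'a' vs 'd' => differ
  Position 4: 'b' vs 'b' => same
  Position 5: 'd' vs 'b' => differ
  Position 6: 'a' vs 'c' => differ
  Position 7: 'a' vs 'a' => same
Total differences (Hamming distance): 5

5


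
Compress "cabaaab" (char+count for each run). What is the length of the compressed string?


Input: cabaaab
Runs:
  'c' x 1 => "c1"
  'a' x 1 => "a1"
  'b' x 1 => "b1"
  'a' x 3 => "a3"
  'b' x 1 => "b1"
Compressed: "c1a1b1a3b1"
Compressed length: 10

10


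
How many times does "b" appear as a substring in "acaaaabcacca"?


Searching for "b" in "acaaaabcacca"
Scanning each position:
  Position 0: "a" => no
  Position 1: "c" => no
  Position 2: "a" => no
  Position 3: "a" => no
  Position 4: "a" => no
  Position 5: "a" => no
  Position 6: "b" => MATCH
  Position 7: "c" => no
  Position 8: "a" => no
  Position 9: "c" => no
  Position 10: "c" => no
  Position 11: "a" => no
Total occurrences: 1

1


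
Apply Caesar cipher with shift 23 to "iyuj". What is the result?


Caesar cipher: shift "iyuj" by 23
  'i' (pos 8) + 23 = pos 5 = 'f'
  'y' (pos 24) + 23 = pos 21 = 'v'
  'u' (pos 20) + 23 = pos 17 = 'r'
  'j' (pos 9) + 23 = pos 6 = 'g'
Result: fvrg

fvrg


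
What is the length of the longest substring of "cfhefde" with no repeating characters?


Input: "cfhefde"
Sliding window (track last position of each char):
  Position 0 ('c'): window [0,0] length 1 -- new best
  Position 1 ('f'): window [0,1] length 2 -- new best
  Position 2 ('h'): window [0,2] length 3 -- new best
  Position 3 ('e'): window [0,3] length 4 -- new best
  Position 4 ('f'): repeat (last at 1), move window start to 2
  Position 4 ('f'): window [2,4] length 3
  Position 5 ('d'): window [2,5] length 4
  Position 6 ('e'): repeat (last at 3), move window start to 4
  Position 6 ('e'): window [4,6] length 3
Longest substring with no repeats: "cfhe" with length 4

4


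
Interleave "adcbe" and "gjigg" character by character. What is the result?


Interleaving "adcbe" and "gjigg":
  Position 0: 'a' from first, 'g' from second => "ag"
  Position 1: 'd' from first, 'j' from second => "dj"
  Position 2: 'c' from first, 'i' from second => "ci"
  Position 3: 'b' from first, 'g' from second => "bg"
  Position 4: 'e' from first, 'g' from second => "eg"
Result: agdjcibgeg

agdjcibgeg


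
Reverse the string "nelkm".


Input: nelkm
Reading characters right to left:
  Position 4: 'm'
  Position 3: 'k'
  Position 2: 'l'
  Position 1: 'e'
  Position 0: 'n'
Reversed: mklen

mklen


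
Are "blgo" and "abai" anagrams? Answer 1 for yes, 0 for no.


Strings: "blgo", "abai"
Sorted first:  bglo
Sorted second: aabi
Differ at position 0: 'b' vs 'a' => not anagrams

0


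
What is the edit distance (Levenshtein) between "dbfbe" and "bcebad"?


Computing edit distance: "dbfbe" -> "bcebad"
DP table:
           b    c    e    b    a    d
      0    1    2    3    4    5    6
  d   1    1    2    3    4    5    5
  b   2    1    2    3    3    4    5
  f   3    2    2    3    4    4    5
  b   4    3    3    3    3    4    5
  e   5    4    4    3    4    4    5
Edit distance = dp[5][6] = 5

5


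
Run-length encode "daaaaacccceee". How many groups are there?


Input: daaaaacccceee
Scanning for consecutive runs:
  Group 1: 'd' x 1 (positions 0-0)
  Group 2: 'a' x 5 (positions 1-5)
  Group 3: 'c' x 4 (positions 6-9)
  Group 4: 'e' x 3 (positions 10-12)
Total groups: 4

4


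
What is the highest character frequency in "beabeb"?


Input: beabeb
Character counts:
  'a': 1
  'b': 3
  'e': 2
Maximum frequency: 3

3


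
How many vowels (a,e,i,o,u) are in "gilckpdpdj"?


Input: gilckpdpdj
Checking each character:
  'g' at position 0: consonant
  'i' at position 1: vowel (running total: 1)
  'l' at position 2: consonant
  'c' at position 3: consonant
  'k' at position 4: consonant
  'p' at position 5: consonant
  'd' at position 6: consonant
  'p' at position 7: consonant
  'd' at position 8: consonant
  'j' at position 9: consonant
Total vowels: 1

1


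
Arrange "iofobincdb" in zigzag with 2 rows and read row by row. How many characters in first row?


Zigzag "iofobincdb" into 2 rows:
Placing characters:
  'i' => row 0
  'o' => row 1
  'f' => row 0
  'o' => row 1
  'b' => row 0
  'i' => row 1
  'n' => row 0
  'c' => row 1
  'd' => row 0
  'b' => row 1
Rows:
  Row 0: "ifbnd"
  Row 1: "ooicb"
First row length: 5

5


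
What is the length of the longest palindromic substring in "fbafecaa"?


Input: "fbafecaa"
Checking substrings for palindromes:
  [6:8] "aa" (len 2) => palindrome
Longest palindromic substring: "aa" with length 2

2


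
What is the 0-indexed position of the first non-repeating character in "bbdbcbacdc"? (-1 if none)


Input: bbdbcbacdc
Character frequencies:
  'a': 1
  'b': 4
  'c': 3
  'd': 2
Scanning left to right for freq == 1:
  Position 0 ('b'): freq=4, skip
  Position 1 ('b'): freq=4, skip
  Position 2 ('d'): freq=2, skip
  Position 3 ('b'): freq=4, skip
  Position 4 ('c'): freq=3, skip
  Position 5 ('b'): freq=4, skip
  Position 6 ('a'): unique! => answer = 6

6


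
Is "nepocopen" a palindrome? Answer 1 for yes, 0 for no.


Input: nepocopen
Reversed: nepocopen
  Compare pos 0 ('n') with pos 8 ('n'): match
  Compare pos 1 ('e') with pos 7 ('e'): match
  Compare pos 2 ('p') with pos 6 ('p'): match
  Compare pos 3 ('o') with pos 5 ('o'): match
Result: palindrome

1


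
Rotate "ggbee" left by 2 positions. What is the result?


Input: "ggbee", rotate left by 2
First 2 characters: "gg"
Remaining characters: "bee"
Concatenate remaining + first: "bee" + "gg" = "beegg"

beegg


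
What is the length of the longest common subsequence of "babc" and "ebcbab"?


LCS of "babc" and "ebcbab"
DP table:
           e    b    c    b    a    b
      0    0    0    0    0    0    0
  b   0    0    1    1    1    1    1
  a   0    0    1    1    1    2    2
  b   0    0    1    1    2    2    3
  c   0    0    1    2    2    2    3
LCS length = dp[4][6] = 3

3


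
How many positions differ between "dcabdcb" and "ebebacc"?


Comparing "dcabdcb" and "ebebacc" position by position:
  Position 0: 'd' vs 'e' => DIFFER
  Position 1: 'c' vs 'b' => DIFFER
  Position 2: 'a' vs 'e' => DIFFER
  Position 3: 'b' vs 'b' => same
  Position 4: 'd' vs 'a' => DIFFER
  Position 5: 'c' vs 'c' => same
  Position 6: 'b' vs 'c' => DIFFER
Positions that differ: 5

5


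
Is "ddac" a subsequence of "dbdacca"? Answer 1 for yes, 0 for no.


Check if "ddac" is a subsequence of "dbdacca"
Greedy scan:
  Position 0 ('d'): matches sub[0] = 'd'
  Position 1 ('b'): no match needed
  Position 2 ('d'): matches sub[1] = 'd'
  Position 3 ('a'): matches sub[2] = 'a'
  Position 4 ('c'): matches sub[3] = 'c'
  Position 5 ('c'): no match needed
  Position 6 ('a'): no match needed
All 4 characters matched => is a subsequence

1


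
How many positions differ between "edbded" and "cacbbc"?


Comparing "edbded" and "cacbbc" position by position:
  Position 0: 'e' vs 'c' => DIFFER
  Position 1: 'd' vs 'a' => DIFFER
  Position 2: 'b' vs 'c' => DIFFER
  Position 3: 'd' vs 'b' => DIFFER
  Position 4: 'e' vs 'b' => DIFFER
  Position 5: 'd' vs 'c' => DIFFER
Positions that differ: 6

6


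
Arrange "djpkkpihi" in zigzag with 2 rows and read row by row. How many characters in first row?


Zigzag "djpkkpihi" into 2 rows:
Placing characters:
  'd' => row 0
  'j' => row 1
  'p' => row 0
  'k' => row 1
  'k' => row 0
  'p' => row 1
  'i' => row 0
  'h' => row 1
  'i' => row 0
Rows:
  Row 0: "dpkii"
  Row 1: "jkph"
First row length: 5

5


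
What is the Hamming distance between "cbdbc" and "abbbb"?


Comparing "cbdbc" and "abbbb" position by position:
  Position 0: 'c' vs 'a' => differ
  Position 1: 'b' vs 'b' => same
  Position 2: 'd' vs 'b' => differ
  Position 3: 'b' vs 'b' => same
  Position 4: 'c' vs 'b' => differ
Total differences (Hamming distance): 3

3


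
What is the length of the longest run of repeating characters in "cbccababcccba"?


Input: "cbccababcccba"
Scanning for longest run:
  Position 1 ('b'): new char, reset run to 1
  Position 2 ('c'): new char, reset run to 1
  Position 3 ('c'): continues run of 'c', length=2
  Position 4 ('a'): new char, reset run to 1
  Position 5 ('b'): new char, reset run to 1
  Position 6 ('a'): new char, reset run to 1
  Position 7 ('b'): new char, reset run to 1
  Position 8 ('c'): new char, reset run to 1
  Position 9 ('c'): continues run of 'c', length=2
  Position 10 ('c'): continues run of 'c', length=3
  Position 11 ('b'): new char, reset run to 1
  Position 12 ('a'): new char, reset run to 1
Longest run: 'c' with length 3

3


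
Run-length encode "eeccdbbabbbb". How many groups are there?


Input: eeccdbbabbbb
Scanning for consecutive runs:
  Group 1: 'e' x 2 (positions 0-1)
  Group 2: 'c' x 2 (positions 2-3)
  Group 3: 'd' x 1 (positions 4-4)
  Group 4: 'b' x 2 (positions 5-6)
  Group 5: 'a' x 1 (positions 7-7)
  Group 6: 'b' x 4 (positions 8-11)
Total groups: 6

6


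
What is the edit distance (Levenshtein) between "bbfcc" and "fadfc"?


Computing edit distance: "bbfcc" -> "fadfc"
DP table:
           f    a    d    f    c
      0    1    2    3    4    5
  b   1    1    2    3    4    5
  b   2    2    2    3    4    5
  f   3    2    3    3    3    4
  c   4    3    3    4    4    3
  c   5    4    4    4    5    4
Edit distance = dp[5][5] = 4

4


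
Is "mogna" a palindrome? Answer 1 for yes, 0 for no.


Input: mogna
Reversed: angom
  Compare pos 0 ('m') with pos 4 ('a'): MISMATCH
  Compare pos 1 ('o') with pos 3 ('n'): MISMATCH
Result: not a palindrome

0


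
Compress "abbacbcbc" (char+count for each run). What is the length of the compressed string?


Input: abbacbcbc
Runs:
  'a' x 1 => "a1"
  'b' x 2 => "b2"
  'a' x 1 => "a1"
  'c' x 1 => "c1"
  'b' x 1 => "b1"
  'c' x 1 => "c1"
  'b' x 1 => "b1"
  'c' x 1 => "c1"
Compressed: "a1b2a1c1b1c1b1c1"
Compressed length: 16

16


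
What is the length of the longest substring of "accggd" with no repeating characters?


Input: "accggd"
Sliding window (track last position of each char):
  Position 0 ('a'): window [0,0] length 1 -- new best
  Position 1 ('c'): window [0,1] length 2 -- new best
  Position 2 ('c'): repeat (last at 1), move window start to 2
  Position 2 ('c'): window [2,2] length 1
  Position 3 ('g'): window [2,3] length 2
  Position 4 ('g'): repeat (last at 3), move window start to 4
  Position 4 ('g'): window [4,4] length 1
  Position 5 ('d'): window [4,5] length 2
Longest substring with no repeats: "ac" with length 2

2


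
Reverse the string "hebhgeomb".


Input: hebhgeomb
Reading characters right to left:
  Position 8: 'b'
  Position 7: 'm'
  Position 6: 'o'
  Position 5: 'e'
  Position 4: 'g'
  Position 3: 'h'
  Position 2: 'b'
  Position 1: 'e'
  Position 0: 'h'
Reversed: bmoeghbeh

bmoeghbeh


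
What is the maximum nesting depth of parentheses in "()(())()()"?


Input: "()(())()()"
Tracking depth:
  Position 0 '(': depth becomes 1
  Position 1 ')': depth becomes 0
  Position 2 '(': depth becomes 1
  Position 3 '(': depth becomes 2
  Position 4 ')': depth becomes 1
  Position 5 ')': depth becomes 0
  Position 6 '(': depth becomes 1
  Position 7 ')': depth becomes 0
  Position 8 '(': depth becomes 1
  Position 9 ')': depth becomes 0
Maximum depth reached: 2

2


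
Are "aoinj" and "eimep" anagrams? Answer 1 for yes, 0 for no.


Strings: "aoinj", "eimep"
Sorted first:  aijno
Sorted second: eeimp
Differ at position 0: 'a' vs 'e' => not anagrams

0


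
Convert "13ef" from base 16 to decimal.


Input: "13ef" in base 16
Positional expansion:
  Digit '1' (value 1) x 16^3 = 4096
  Digit '3' (value 3) x 16^2 = 768
  Digit 'e' (value 14) x 16^1 = 224
  Digit 'f' (value 15) x 16^0 = 15
Sum = 5103

5103


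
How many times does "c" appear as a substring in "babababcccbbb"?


Searching for "c" in "babababcccbbb"
Scanning each position:
  Position 0: "b" => no
  Position 1: "a" => no
  Position 2: "b" => no
  Position 3: "a" => no
  Position 4: "b" => no
  Position 5: "a" => no
  Position 6: "b" => no
  Position 7: "c" => MATCH
  Position 8: "c" => MATCH
  Position 9: "c" => MATCH
  Position 10: "b" => no
  Position 11: "b" => no
  Position 12: "b" => no
Total occurrences: 3

3


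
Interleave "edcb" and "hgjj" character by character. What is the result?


Interleaving "edcb" and "hgjj":
  Position 0: 'e' from first, 'h' from second => "eh"
  Position 1: 'd' from first, 'g' from second => "dg"
  Position 2: 'c' from first, 'j' from second => "cj"
  Position 3: 'b' from first, 'j' from second => "bj"
Result: ehdgcjbj

ehdgcjbj


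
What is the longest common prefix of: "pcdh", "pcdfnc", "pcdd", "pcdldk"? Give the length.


Words: pcdh, pcdfnc, pcdd, pcdldk
  Position 0: all 'p' => match
  Position 1: all 'c' => match
  Position 2: all 'd' => match
  Position 3: ('h', 'f', 'd', 'l') => mismatch, stop
LCP = "pcd" (length 3)

3


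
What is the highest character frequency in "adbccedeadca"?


Input: adbccedeadca
Character counts:
  'a': 3
  'b': 1
  'c': 3
  'd': 3
  'e': 2
Maximum frequency: 3

3


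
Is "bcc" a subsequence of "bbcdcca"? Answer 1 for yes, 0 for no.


Check if "bcc" is a subsequence of "bbcdcca"
Greedy scan:
  Position 0 ('b'): matches sub[0] = 'b'
  Position 1 ('b'): no match needed
  Position 2 ('c'): matches sub[1] = 'c'
  Position 3 ('d'): no match needed
  Position 4 ('c'): matches sub[2] = 'c'
  Position 5 ('c'): no match needed
  Position 6 ('a'): no match needed
All 3 characters matched => is a subsequence

1


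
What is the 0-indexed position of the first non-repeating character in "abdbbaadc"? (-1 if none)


Input: abdbbaadc
Character frequencies:
  'a': 3
  'b': 3
  'c': 1
  'd': 2
Scanning left to right for freq == 1:
  Position 0 ('a'): freq=3, skip
  Position 1 ('b'): freq=3, skip
  Position 2 ('d'): freq=2, skip
  Position 3 ('b'): freq=3, skip
  Position 4 ('b'): freq=3, skip
  Position 5 ('a'): freq=3, skip
  Position 6 ('a'): freq=3, skip
  Position 7 ('d'): freq=2, skip
  Position 8 ('c'): unique! => answer = 8

8


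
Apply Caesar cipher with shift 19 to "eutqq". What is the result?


Caesar cipher: shift "eutqq" by 19
  'e' (pos 4) + 19 = pos 23 = 'x'
  'u' (pos 20) + 19 = pos 13 = 'n'
  't' (pos 19) + 19 = pos 12 = 'm'
  'q' (pos 16) + 19 = pos 9 = 'j'
  'q' (pos 16) + 19 = pos 9 = 'j'
Result: xnmjj

xnmjj


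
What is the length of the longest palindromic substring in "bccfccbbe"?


Input: "bccfccbbe"
Checking substrings for palindromes:
  [0:7] "bccfccb" (len 7) => palindrome
  [1:6] "ccfcc" (len 5) => palindrome
  [2:5] "cfc" (len 3) => palindrome
  [1:3] "cc" (len 2) => palindrome
  [4:6] "cc" (len 2) => palindrome
  [6:8] "bb" (len 2) => palindrome
Longest palindromic substring: "bccfccb" with length 7

7


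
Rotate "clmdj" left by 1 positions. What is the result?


Input: "clmdj", rotate left by 1
First 1 characters: "c"
Remaining characters: "lmdj"
Concatenate remaining + first: "lmdj" + "c" = "lmdjc"

lmdjc


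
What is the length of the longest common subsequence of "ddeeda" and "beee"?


LCS of "ddeeda" and "beee"
DP table:
           b    e    e    e
      0    0    0    0    0
  d   0    0    0    0    0
  d   0    0    0    0    0
  e   0    0    1    1    1
  e   0    0    1    2    2
  d   0    0    1    2    2
  a   0    0    1    2    2
LCS length = dp[6][4] = 2

2


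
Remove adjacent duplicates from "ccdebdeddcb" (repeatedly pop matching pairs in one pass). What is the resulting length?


Input: ccdebdeddcb
Stack-based adjacent duplicate removal:
  Read 'c': push. Stack: c
  Read 'c': matches stack top 'c' => pop. Stack: (empty)
  Read 'd': push. Stack: d
  Read 'e': push. Stack: de
  Read 'b': push. Stack: deb
  Read 'd': push. Stack: debd
  Read 'e': push. Stack: debde
  Read 'd': push. Stack: debded
  Read 'd': matches stack top 'd' => pop. Stack: debde
  Read 'c': push. Stack: debdec
  Read 'b': push. Stack: debdecb
Final stack: "debdecb" (length 7)

7
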